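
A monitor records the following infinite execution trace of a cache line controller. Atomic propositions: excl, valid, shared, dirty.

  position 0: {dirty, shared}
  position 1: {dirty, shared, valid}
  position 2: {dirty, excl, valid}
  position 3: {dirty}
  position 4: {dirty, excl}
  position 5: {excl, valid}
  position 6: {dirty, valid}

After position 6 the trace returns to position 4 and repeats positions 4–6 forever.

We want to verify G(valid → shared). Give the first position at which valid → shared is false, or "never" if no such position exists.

2

Check valid → shared at each position in order: 0 ✓, 1 ✓.
At position 2 the labels are {dirty, excl, valid}, so valid → shared is false there. This is the first violation.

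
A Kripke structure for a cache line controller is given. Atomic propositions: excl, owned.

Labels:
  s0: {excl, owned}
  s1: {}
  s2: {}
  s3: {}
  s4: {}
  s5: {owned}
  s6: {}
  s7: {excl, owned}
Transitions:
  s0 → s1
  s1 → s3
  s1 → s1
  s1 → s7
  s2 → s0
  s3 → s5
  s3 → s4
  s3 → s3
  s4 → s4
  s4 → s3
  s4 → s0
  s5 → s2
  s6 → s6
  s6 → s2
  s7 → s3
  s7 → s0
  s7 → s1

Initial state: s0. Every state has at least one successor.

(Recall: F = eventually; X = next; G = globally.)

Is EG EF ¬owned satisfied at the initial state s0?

Satisfied

States satisfying EF ¬owned: {s0, s1, s2, s3, s4, s5, s6, s7}.
States satisfying EG EF ¬owned: {s0, s1, s2, s3, s4, s5, s6, s7}.
s0 ∈ Sat(EG EF ¬owned).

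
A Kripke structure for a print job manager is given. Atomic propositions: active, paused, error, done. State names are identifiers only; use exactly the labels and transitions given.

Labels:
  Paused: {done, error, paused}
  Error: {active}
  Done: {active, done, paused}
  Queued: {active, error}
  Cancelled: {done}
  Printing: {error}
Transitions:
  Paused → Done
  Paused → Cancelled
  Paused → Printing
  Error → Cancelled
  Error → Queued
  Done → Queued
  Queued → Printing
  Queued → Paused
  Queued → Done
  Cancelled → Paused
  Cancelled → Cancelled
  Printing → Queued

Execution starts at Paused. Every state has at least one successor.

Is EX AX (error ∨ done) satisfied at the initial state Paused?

Holds

States satisfying AX (error ∨ done): {Paused, Error, Done, Queued, Cancelled, Printing}.
States satisfying EX AX (error ∨ done): {Paused, Error, Done, Queued, Cancelled, Printing}.
Paused ∈ Sat(EX AX (error ∨ done)).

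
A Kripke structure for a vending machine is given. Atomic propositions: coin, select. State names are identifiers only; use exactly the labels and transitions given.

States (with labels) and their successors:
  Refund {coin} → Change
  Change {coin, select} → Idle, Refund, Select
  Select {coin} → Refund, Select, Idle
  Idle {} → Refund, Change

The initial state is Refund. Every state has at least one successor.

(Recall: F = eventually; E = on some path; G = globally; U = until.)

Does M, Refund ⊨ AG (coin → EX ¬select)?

States satisfying coin → EX ¬select: {Change, Select, Idle}.
States satisfying AG (coin → EX ¬select): ∅.
Refund is reachable from Refund and violates coin → EX ¬select, so AG fails at Refund.
Refund ∉ Sat(AG (coin → EX ¬select)).

No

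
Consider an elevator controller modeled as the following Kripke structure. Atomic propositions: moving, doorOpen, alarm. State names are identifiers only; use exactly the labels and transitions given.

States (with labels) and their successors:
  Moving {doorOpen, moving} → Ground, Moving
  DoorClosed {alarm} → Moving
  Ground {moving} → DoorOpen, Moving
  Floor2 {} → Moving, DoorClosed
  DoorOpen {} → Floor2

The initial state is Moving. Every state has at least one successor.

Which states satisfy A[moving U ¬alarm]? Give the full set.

{Moving, Ground, Floor2, DoorOpen}

States satisfying moving: {Moving, Ground}.
States satisfying ¬alarm: {Moving, Ground, Floor2, DoorOpen}.
States satisfying A[moving U ¬alarm]: {Moving, Ground, Floor2, DoorOpen}.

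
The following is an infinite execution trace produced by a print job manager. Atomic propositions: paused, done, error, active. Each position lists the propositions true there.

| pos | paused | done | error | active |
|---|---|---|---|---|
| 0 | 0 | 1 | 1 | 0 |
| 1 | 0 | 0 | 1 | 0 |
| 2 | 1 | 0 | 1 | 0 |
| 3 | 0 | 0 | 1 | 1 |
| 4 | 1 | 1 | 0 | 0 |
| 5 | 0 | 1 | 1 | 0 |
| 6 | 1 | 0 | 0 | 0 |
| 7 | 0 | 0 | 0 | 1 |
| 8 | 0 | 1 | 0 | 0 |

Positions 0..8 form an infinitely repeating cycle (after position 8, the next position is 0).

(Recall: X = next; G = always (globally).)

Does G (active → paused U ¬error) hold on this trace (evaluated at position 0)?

active → paused U ¬error must hold at every position from 0 onward. It fails at position 3, so G (active → paused U ¬error) is false.
Positions where active holds: 3, 7.
Check paused U ¬error at each: 3→fails, 7→ok.

Does not hold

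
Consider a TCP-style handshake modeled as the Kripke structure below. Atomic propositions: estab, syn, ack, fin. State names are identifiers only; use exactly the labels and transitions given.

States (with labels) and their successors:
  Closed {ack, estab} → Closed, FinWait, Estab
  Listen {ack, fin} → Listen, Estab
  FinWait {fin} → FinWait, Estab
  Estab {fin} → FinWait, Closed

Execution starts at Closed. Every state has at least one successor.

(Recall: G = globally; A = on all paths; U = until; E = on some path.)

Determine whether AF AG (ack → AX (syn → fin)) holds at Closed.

Satisfied

States satisfying AG (ack → AX (syn → fin)): {Closed, Listen, FinWait, Estab}.
States satisfying AF AG (ack → AX (syn → fin)): {Closed, Listen, FinWait, Estab}.
Closed ∈ Sat(AF AG (ack → AX (syn → fin))).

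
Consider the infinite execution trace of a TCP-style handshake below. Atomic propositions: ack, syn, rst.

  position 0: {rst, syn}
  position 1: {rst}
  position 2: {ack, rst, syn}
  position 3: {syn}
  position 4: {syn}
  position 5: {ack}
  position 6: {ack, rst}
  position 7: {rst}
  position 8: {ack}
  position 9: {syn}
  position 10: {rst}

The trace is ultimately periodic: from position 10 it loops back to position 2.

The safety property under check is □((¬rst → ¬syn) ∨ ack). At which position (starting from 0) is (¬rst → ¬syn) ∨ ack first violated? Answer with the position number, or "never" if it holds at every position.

3

Check (¬rst → ¬syn) ∨ ack at each position in order: 0 ✓, 1 ✓, 2 ✓.
At position 3 the labels are {syn}, so (¬rst → ¬syn) ∨ ack is false there. This is the first violation.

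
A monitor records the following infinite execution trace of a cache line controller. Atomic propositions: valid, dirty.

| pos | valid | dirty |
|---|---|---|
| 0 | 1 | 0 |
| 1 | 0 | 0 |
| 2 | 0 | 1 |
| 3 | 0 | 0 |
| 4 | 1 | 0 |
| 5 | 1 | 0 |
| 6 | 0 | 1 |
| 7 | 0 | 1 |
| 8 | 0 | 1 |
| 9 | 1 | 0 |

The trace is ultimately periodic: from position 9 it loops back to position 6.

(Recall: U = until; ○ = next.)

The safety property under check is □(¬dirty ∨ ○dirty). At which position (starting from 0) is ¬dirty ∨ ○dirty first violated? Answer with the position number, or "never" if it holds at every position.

Check ¬dirty ∨ ○dirty at each position in order: 0 ✓, 1 ✓.
At position 2 the labels are {dirty} and the next position 3 has {}, so ¬dirty ∨ ○dirty is false there. This is the first violation.

2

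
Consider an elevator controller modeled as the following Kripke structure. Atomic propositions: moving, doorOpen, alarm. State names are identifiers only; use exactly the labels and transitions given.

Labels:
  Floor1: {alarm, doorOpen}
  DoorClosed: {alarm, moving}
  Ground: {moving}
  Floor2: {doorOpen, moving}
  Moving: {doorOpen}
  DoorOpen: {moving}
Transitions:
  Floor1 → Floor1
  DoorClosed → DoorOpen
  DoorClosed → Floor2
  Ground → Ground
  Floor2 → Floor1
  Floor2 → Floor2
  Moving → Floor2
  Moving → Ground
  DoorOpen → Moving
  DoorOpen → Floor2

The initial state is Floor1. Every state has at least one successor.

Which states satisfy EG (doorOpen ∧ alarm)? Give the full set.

{Floor1}

States satisfying doorOpen ∧ alarm: {Floor1}.
States satisfying EG (doorOpen ∧ alarm): {Floor1}.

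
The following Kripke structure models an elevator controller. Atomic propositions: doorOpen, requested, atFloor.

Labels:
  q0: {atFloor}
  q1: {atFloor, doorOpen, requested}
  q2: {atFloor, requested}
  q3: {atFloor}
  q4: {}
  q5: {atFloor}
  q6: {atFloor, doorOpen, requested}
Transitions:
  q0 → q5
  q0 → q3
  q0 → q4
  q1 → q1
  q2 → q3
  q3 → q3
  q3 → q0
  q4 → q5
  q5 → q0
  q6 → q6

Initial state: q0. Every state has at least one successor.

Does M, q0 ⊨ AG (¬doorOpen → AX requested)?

Does not hold

States satisfying ¬doorOpen → AX requested: {q1, q6}.
States satisfying AG (¬doorOpen → AX requested): {q1, q6}.
q0 is reachable from q0 and violates ¬doorOpen → AX requested, so AG fails at q0.
q0 ∉ Sat(AG (¬doorOpen → AX requested)).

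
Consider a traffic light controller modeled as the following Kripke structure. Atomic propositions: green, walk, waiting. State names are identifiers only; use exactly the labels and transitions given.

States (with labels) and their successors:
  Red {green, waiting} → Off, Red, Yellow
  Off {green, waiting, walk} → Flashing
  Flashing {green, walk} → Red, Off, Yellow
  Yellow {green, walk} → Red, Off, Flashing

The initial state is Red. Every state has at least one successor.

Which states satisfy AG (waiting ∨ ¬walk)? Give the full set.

none

States satisfying waiting ∨ ¬walk: {Red, Off}.
States satisfying AG (waiting ∨ ¬walk): ∅.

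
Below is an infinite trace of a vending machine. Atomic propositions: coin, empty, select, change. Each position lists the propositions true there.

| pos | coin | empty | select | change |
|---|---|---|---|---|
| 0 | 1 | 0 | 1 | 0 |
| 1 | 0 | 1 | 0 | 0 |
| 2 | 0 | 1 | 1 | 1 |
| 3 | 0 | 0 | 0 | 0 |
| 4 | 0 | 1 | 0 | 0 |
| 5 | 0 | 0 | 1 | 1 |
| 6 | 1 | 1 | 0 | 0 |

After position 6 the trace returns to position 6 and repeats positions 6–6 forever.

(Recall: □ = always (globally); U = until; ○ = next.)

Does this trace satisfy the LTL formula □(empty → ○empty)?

empty → ○empty must hold at every position from 0 onward. It fails at position 2, so □(empty → ○empty) is false.
Positions where empty holds: 1, 2, 4, 6.
Check ○empty at each: 1→ok, 2→fails, 4→fails, 6→ok.

No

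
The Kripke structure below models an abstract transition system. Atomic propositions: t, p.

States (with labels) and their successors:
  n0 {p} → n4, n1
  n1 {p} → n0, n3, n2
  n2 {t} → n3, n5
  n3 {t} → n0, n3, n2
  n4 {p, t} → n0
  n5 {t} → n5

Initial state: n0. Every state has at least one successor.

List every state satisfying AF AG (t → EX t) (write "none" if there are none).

{n5}

States satisfying AG (t → EX t): {n5}.
States satisfying AF AG (t → EX t): {n5}.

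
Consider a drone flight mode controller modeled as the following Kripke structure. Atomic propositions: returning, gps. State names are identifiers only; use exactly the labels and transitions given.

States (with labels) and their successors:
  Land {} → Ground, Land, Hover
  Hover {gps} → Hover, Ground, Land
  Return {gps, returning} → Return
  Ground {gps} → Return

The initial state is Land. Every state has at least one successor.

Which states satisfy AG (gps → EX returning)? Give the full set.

States satisfying gps → EX returning: {Land, Return, Ground}.
States satisfying AG (gps → EX returning): {Return, Ground}.

{Return, Ground}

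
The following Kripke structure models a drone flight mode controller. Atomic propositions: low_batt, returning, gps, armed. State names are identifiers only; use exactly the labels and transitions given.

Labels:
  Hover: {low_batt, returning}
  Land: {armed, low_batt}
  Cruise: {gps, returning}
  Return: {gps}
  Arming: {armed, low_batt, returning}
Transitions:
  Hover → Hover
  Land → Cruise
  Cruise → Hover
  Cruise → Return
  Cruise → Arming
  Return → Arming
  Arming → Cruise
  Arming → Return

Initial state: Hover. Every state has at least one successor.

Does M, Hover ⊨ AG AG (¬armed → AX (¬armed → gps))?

States satisfying AG (¬armed → AX (¬armed → gps)): ∅.
States satisfying AG AG (¬armed → AX (¬armed → gps)): ∅.
Hover is reachable from Hover and violates AG (¬armed → AX (¬armed → gps)), so AG fails at Hover.
Hover ∉ Sat(AG AG (¬armed → AX (¬armed → gps))).

Violated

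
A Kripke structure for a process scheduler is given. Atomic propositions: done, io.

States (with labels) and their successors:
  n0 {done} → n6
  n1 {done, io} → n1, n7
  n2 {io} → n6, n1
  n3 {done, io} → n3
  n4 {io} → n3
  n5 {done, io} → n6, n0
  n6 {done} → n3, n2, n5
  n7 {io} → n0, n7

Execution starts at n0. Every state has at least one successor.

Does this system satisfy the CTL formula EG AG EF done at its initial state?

Satisfied

States satisfying AG EF done: {n0, n1, n2, n3, n4, n5, n6, n7}.
States satisfying EG AG EF done: {n0, n1, n2, n3, n4, n5, n6, n7}.
n0 ∈ Sat(EG AG EF done).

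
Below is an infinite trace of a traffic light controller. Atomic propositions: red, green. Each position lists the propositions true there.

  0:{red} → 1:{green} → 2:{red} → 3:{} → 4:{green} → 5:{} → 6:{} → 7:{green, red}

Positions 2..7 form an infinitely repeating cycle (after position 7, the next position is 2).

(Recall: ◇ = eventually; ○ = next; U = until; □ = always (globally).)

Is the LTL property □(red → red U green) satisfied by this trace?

No

red → red U green must hold at every position from 0 onward. It fails at position 2, so □(red → red U green) is false.
Positions where red holds: 0, 2, 7.
Check red U green at each: 0→ok, 2→fails, 7→ok.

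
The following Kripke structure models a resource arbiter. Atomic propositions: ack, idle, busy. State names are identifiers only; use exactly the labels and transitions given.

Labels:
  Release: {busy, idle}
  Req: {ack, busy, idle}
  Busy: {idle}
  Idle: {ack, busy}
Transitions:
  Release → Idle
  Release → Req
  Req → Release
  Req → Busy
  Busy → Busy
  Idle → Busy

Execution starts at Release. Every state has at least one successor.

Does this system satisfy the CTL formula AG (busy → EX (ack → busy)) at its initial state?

States satisfying busy → EX (ack → busy): {Release, Req, Busy, Idle}.
States satisfying AG (busy → EX (ack → busy)): {Release, Req, Busy, Idle}.
Every state reachable from Release satisfies busy → EX (ack → busy).
Release ∈ Sat(AG (busy → EX (ack → busy))).

Holds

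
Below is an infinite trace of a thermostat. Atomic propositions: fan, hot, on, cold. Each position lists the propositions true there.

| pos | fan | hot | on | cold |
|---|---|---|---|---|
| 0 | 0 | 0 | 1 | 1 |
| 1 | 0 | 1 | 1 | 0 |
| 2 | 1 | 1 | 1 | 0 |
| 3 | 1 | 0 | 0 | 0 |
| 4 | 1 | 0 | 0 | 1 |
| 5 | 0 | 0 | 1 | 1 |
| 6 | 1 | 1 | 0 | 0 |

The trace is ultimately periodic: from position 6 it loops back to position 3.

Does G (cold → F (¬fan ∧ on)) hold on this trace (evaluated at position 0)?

Satisfied

cold → F (¬fan ∧ on) holds at every position 0..6, and those are all positions ever visited, so G (cold → F (¬fan ∧ on)) holds.
Positions where cold holds: 0, 4, 5.
Check F (¬fan ∧ on) at each: 0→ok, 4→ok, 5→ok.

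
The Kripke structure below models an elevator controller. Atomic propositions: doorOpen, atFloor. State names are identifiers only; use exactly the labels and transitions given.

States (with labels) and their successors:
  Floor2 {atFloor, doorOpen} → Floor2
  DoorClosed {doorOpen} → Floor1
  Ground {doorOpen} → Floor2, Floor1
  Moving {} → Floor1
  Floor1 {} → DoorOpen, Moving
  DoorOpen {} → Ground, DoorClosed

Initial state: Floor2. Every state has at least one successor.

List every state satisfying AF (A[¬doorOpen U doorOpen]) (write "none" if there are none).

States satisfying A[¬doorOpen U doorOpen]: {Floor2, DoorClosed, Ground, DoorOpen}.
States satisfying AF (A[¬doorOpen U doorOpen]): {Floor2, DoorClosed, Ground, DoorOpen}.

{Floor2, DoorClosed, Ground, DoorOpen}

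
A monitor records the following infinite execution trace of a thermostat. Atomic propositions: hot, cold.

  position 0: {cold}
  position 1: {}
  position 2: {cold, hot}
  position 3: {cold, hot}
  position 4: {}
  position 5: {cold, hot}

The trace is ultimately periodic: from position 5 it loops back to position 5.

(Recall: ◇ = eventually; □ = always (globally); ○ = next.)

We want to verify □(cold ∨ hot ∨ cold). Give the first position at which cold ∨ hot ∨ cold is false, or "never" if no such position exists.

1

Check cold ∨ hot ∨ cold at each position in order: 0 ✓.
At position 1 the labels are {}, so cold ∨ hot ∨ cold is false there. This is the first violation.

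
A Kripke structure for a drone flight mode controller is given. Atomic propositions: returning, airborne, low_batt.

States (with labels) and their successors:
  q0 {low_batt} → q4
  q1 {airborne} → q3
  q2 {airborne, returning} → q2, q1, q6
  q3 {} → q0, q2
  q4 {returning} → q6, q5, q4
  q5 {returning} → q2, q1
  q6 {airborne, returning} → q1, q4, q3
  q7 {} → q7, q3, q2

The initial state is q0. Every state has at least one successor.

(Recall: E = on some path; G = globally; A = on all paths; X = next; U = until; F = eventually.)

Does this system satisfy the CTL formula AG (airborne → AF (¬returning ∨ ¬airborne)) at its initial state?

States satisfying airborne → AF (¬returning ∨ ¬airborne): {q0, q1, q3, q4, q5, q6, q7}.
States satisfying AG (airborne → AF (¬returning ∨ ¬airborne)): ∅.
q2 is reachable from q0 and violates airborne → AF (¬returning ∨ ¬airborne), so AG fails at q0.
q0 ∉ Sat(AG (airborne → AF (¬returning ∨ ¬airborne))).

No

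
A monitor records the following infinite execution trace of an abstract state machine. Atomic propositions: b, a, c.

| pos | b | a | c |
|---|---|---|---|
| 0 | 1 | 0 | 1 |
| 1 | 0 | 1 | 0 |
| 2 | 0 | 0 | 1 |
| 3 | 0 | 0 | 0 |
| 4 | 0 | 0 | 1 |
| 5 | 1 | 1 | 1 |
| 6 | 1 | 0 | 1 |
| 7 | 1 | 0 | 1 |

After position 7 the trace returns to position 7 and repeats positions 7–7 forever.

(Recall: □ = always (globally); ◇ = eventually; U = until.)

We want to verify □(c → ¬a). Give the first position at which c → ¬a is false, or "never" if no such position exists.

Check c → ¬a at each position in order: 0 ✓, 1 ✓, 2 ✓, 3 ✓, 4 ✓.
At position 5 the labels are {a, b, c}, so c → ¬a is false there. This is the first violation.

5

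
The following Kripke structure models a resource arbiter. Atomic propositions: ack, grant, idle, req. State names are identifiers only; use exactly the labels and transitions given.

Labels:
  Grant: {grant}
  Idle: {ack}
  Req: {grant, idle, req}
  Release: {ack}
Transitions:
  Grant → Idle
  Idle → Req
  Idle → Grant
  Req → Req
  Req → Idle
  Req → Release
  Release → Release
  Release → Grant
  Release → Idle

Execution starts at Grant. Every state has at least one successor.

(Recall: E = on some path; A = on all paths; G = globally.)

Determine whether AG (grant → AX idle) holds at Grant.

States satisfying grant → AX idle: {Idle, Release}.
States satisfying AG (grant → AX idle): ∅.
Grant is reachable from Grant and violates grant → AX idle, so AG fails at Grant.
Grant ∉ Sat(AG (grant → AX idle)).

No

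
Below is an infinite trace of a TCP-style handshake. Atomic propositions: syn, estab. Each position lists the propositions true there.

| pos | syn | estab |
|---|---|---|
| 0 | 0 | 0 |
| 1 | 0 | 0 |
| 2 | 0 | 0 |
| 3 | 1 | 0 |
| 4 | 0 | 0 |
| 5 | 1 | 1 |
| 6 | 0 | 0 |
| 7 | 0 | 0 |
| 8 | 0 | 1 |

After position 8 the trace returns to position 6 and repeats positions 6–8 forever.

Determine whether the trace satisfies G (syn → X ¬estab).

syn → X ¬estab holds at every position 0..8, and those are all positions ever visited, so G (syn → X ¬estab) holds.
Positions where syn holds: 3, 5.
Check X ¬estab at each: 3→ok, 5→ok.

Yes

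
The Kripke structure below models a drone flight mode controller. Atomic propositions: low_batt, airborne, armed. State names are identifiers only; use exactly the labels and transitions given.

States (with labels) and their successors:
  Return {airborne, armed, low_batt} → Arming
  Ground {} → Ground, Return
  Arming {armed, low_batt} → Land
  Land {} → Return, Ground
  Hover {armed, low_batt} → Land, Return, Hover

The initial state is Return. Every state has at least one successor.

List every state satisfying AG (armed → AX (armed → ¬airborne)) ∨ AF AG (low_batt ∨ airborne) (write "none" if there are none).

States satisfying armed → AX (armed → ¬airborne): {Return, Ground, Arming, Land}.
States satisfying AG (armed → AX (armed → ¬airborne)): {Return, Ground, Arming, Land}.
States satisfying AG (low_batt ∨ airborne): ∅.
States satisfying AF AG (low_batt ∨ airborne): ∅.
States satisfying AG (armed → AX (armed → ¬airborne)) ∨ AF AG (low_batt ∨ airborne): {Return, Ground, Arming, Land}.

{Return, Ground, Arming, Land}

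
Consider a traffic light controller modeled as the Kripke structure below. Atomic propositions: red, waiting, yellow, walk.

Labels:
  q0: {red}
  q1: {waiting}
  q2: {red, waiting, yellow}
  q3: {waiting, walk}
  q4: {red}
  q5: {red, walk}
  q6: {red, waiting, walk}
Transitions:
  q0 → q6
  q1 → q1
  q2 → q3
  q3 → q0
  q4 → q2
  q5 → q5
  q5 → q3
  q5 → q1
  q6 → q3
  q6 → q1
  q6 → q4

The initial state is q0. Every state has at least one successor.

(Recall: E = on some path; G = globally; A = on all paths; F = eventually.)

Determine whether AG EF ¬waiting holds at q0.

States satisfying EF ¬waiting: {q0, q2, q3, q4, q5, q6}.
States satisfying AG EF ¬waiting: ∅.
q1 is reachable from q0 and violates EF ¬waiting, so AG fails at q0.
q0 ∉ Sat(AG EF ¬waiting).

Does not hold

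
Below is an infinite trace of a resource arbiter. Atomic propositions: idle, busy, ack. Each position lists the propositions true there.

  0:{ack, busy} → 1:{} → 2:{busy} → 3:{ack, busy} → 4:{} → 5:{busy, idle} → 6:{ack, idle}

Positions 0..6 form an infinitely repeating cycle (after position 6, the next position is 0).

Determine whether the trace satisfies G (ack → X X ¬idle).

ack → X X ¬idle must hold at every position from 0 onward. It fails at position 3, so G (ack → X X ¬idle) is false.
Positions where ack holds: 0, 3, 6.
Check X X ¬idle at each: 0→ok, 3→fails, 6→ok.

Violated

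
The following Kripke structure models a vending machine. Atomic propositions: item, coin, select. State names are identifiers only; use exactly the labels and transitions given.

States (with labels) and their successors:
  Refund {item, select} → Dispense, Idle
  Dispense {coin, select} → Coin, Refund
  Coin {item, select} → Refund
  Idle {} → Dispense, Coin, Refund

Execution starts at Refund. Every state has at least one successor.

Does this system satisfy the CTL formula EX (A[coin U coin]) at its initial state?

States satisfying A[coin U coin]: {Dispense}.
States satisfying EX (A[coin U coin]): {Refund, Idle}.
Refund ∈ Sat(EX (A[coin U coin])).

Satisfied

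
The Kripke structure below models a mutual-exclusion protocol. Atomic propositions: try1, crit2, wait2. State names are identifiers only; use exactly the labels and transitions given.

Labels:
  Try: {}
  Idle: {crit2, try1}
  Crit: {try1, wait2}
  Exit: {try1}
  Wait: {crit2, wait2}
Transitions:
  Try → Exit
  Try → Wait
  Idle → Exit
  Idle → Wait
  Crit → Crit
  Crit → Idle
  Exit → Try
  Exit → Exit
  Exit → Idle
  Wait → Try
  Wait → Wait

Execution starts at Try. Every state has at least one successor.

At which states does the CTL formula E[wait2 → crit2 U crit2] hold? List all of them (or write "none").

{Try, Idle, Exit, Wait}

States satisfying wait2 → crit2: {Try, Idle, Exit, Wait}.
States satisfying crit2: {Idle, Wait}.
States satisfying E[wait2 → crit2 U crit2]: {Try, Idle, Exit, Wait}.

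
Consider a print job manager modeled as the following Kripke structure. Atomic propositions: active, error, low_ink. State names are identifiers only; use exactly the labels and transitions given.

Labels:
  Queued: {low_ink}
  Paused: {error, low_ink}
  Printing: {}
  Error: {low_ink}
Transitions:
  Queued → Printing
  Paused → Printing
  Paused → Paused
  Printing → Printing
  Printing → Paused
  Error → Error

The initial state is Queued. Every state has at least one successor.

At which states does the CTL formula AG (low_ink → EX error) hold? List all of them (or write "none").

States satisfying low_ink → EX error: {Paused, Printing}.
States satisfying AG (low_ink → EX error): {Paused, Printing}.

{Paused, Printing}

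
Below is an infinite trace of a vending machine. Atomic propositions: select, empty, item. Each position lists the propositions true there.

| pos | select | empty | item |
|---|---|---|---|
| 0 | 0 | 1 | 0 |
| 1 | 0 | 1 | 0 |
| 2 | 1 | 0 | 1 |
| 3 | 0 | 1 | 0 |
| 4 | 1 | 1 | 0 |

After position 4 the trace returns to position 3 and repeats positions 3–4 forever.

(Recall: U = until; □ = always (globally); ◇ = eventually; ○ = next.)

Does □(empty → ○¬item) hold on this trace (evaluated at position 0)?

Violated

empty → ○¬item must hold at every position from 0 onward. It fails at position 1, so □(empty → ○¬item) is false.
Positions where empty holds: 0, 1, 3, 4.
Check ○¬item at each: 0→ok, 1→fails, 3→ok, 4→ok.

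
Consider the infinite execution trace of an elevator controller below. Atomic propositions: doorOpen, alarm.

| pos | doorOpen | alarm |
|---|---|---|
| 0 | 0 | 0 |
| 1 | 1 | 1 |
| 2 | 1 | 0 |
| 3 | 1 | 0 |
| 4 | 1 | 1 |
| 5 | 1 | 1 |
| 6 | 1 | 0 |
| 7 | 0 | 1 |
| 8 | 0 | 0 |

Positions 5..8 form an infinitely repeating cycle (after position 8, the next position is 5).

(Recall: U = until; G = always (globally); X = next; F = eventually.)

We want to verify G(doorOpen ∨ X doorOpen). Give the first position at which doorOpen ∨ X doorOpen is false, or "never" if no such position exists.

7

Check doorOpen ∨ X doorOpen at each position in order: 0 ✓, 1 ✓, 2 ✓, 3 ✓, 4 ✓, 5 ✓, 6 ✓.
At position 7 the labels are {alarm} and the next position 8 has {}, so doorOpen ∨ X doorOpen is false there. This is the first violation.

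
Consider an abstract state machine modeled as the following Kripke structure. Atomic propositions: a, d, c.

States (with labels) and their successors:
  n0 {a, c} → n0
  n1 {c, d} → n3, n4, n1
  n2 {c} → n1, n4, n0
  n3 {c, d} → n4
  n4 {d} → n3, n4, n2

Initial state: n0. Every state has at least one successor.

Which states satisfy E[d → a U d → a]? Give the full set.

States satisfying d → a: {n0, n2}.
States satisfying E[d → a U d → a]: {n0, n2}.

{n0, n2}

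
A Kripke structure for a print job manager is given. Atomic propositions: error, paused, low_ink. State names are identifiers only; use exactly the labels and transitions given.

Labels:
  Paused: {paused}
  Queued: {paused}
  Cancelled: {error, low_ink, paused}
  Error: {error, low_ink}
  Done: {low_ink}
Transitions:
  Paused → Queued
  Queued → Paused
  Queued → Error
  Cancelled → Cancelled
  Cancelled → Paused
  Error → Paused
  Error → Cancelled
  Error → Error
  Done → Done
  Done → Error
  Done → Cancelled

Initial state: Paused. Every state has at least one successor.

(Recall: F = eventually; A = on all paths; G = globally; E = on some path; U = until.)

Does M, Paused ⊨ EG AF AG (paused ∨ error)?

States satisfying AF AG (paused ∨ error): {Paused, Queued, Cancelled, Error}.
States satisfying EG AF AG (paused ∨ error): {Paused, Queued, Cancelled, Error}.
Paused ∈ Sat(EG AF AG (paused ∨ error)).

Yes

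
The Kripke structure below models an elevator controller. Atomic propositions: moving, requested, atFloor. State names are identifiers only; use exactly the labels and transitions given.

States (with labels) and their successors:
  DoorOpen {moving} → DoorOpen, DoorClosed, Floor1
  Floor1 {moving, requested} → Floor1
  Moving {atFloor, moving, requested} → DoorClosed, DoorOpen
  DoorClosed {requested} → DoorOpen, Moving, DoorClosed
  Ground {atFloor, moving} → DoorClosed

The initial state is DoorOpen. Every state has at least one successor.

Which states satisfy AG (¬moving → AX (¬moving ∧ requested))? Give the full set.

States satisfying ¬moving → AX (¬moving ∧ requested): {DoorOpen, Floor1, Moving, Ground}.
States satisfying AG (¬moving → AX (¬moving ∧ requested)): {Floor1}.

{Floor1}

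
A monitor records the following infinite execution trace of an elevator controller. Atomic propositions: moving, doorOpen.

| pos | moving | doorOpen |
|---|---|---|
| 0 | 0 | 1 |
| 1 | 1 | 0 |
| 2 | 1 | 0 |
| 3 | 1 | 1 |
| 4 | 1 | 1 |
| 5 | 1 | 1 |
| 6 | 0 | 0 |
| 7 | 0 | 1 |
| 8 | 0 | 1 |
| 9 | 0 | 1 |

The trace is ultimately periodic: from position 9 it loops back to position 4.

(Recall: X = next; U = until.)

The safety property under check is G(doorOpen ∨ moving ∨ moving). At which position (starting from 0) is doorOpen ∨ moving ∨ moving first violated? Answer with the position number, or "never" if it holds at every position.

6

Check doorOpen ∨ moving ∨ moving at each position in order: 0 ✓, 1 ✓, 2 ✓, 3 ✓, 4 ✓, 5 ✓.
At position 6 the labels are {}, so doorOpen ∨ moving ∨ moving is false there. This is the first violation.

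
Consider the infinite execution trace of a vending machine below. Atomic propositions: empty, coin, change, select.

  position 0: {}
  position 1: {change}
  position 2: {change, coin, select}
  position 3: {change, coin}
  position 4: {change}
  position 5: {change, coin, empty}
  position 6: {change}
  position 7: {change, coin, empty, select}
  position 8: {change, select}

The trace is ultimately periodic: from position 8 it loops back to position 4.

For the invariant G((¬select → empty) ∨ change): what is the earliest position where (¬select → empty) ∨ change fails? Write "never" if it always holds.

0

At position 0 the labels are {}, so (¬select → empty) ∨ change is false there. This is the first violation.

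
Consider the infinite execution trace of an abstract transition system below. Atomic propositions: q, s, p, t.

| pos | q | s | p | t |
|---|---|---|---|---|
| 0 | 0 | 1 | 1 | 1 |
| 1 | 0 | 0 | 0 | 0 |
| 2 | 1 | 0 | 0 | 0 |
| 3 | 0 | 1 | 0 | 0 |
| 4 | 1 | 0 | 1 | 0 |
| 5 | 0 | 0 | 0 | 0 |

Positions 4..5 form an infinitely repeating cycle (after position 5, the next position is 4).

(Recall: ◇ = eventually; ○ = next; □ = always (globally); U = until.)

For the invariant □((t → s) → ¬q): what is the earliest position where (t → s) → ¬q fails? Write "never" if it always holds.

2

Check (t → s) → ¬q at each position in order: 0 ✓, 1 ✓.
At position 2 the labels are {q}, so (t → s) → ¬q is false there. This is the first violation.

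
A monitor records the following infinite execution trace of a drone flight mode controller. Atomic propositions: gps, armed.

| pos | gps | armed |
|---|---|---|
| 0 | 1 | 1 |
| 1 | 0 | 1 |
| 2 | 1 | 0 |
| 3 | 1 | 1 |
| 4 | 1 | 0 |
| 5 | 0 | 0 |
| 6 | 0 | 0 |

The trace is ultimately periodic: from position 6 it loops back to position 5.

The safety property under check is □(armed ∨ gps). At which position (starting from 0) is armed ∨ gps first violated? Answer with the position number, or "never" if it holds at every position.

Check armed ∨ gps at each position in order: 0 ✓, 1 ✓, 2 ✓, 3 ✓, 4 ✓.
At position 5 the labels are {}, so armed ∨ gps is false there. This is the first violation.

5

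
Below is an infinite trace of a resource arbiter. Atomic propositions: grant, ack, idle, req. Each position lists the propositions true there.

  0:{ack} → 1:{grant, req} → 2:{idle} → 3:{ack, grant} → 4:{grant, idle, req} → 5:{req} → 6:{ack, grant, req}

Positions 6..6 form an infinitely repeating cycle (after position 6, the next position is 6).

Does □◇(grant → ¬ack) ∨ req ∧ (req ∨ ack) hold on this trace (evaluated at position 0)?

No

◇(grant → ¬ack) must hold at every position from 0 onward. It fails at position 6, so □◇(grant → ¬ack) is false.
At position 0: □◇(grant → ¬ack) is false; req ∧ (req ∨ ack) is false; so □◇(grant → ¬ack) ∨ req ∧ (req ∨ ack) is false.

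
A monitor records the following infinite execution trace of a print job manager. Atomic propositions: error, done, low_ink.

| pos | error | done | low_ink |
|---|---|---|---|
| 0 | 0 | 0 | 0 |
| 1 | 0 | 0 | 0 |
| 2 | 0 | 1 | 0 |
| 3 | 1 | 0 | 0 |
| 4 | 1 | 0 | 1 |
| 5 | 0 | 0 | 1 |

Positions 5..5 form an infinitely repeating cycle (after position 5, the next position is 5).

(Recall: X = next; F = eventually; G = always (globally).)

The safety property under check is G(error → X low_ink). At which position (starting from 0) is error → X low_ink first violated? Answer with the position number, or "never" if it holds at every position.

error → X low_ink holds at every position 0..5, and those are all the positions the trace ever visits, so the invariant G(error → X low_ink) is never violated.

never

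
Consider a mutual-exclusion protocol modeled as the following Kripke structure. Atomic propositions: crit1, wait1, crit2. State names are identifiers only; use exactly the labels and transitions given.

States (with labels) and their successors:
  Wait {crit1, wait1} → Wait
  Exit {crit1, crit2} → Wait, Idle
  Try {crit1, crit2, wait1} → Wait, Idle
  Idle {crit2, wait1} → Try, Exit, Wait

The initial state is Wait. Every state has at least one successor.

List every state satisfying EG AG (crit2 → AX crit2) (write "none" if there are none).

States satisfying AG (crit2 → AX crit2): {Wait}.
States satisfying EG AG (crit2 → AX crit2): {Wait}.

{Wait}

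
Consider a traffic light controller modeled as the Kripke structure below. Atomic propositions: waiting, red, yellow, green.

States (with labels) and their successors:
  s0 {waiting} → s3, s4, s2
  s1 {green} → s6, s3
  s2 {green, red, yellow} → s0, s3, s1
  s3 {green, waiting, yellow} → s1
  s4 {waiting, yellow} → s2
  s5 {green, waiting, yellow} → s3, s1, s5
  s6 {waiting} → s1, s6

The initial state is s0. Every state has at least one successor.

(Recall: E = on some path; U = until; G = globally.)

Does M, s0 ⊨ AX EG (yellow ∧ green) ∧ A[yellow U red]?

Does not hold

States satisfying EG (yellow ∧ green): {s5}.
States satisfying AX EG (yellow ∧ green): ∅.
States satisfying yellow: {s2, s3, s4, s5}.
States satisfying red: {s2}.
States satisfying A[yellow U red]: {s2, s4}.
States satisfying AX EG (yellow ∧ green) ∧ A[yellow U red]: ∅.
s0 ∉ Sat(AX EG (yellow ∧ green) ∧ A[yellow U red]).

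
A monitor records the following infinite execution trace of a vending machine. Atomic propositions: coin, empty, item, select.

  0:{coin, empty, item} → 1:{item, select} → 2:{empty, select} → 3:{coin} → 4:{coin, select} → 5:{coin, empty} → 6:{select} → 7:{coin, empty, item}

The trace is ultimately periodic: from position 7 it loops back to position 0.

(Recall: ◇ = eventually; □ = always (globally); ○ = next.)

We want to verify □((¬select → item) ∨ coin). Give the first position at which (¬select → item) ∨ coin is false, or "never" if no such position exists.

(¬select → item) ∨ coin holds at every position 0..7, and those are all the positions the trace ever visits, so the invariant □((¬select → item) ∨ coin) is never violated.

never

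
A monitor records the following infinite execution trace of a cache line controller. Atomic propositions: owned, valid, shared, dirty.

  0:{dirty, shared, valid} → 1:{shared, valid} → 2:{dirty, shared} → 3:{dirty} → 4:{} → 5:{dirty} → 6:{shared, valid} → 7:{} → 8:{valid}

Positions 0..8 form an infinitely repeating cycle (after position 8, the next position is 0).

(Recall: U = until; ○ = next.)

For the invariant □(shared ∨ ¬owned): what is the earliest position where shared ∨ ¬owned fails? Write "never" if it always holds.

shared ∨ ¬owned holds at every position 0..8, and those are all the positions the trace ever visits, so the invariant □(shared ∨ ¬owned) is never violated.

never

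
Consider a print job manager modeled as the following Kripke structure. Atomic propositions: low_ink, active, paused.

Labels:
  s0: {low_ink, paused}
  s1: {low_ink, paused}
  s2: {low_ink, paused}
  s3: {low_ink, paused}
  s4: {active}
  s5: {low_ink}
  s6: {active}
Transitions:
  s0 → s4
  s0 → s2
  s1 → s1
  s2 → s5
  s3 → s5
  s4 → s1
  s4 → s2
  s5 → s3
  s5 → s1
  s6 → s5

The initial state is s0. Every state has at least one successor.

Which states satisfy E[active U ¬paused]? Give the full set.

States satisfying active: {s4, s6}.
States satisfying ¬paused: {s4, s5, s6}.
States satisfying E[active U ¬paused]: {s4, s5, s6}.

{s4, s5, s6}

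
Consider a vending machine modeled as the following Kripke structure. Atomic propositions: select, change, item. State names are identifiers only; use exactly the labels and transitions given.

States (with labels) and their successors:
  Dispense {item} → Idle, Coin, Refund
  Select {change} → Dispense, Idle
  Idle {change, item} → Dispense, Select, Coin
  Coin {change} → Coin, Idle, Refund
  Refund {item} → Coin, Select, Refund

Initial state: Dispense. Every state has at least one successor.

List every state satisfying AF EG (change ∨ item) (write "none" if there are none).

States satisfying EG (change ∨ item): {Dispense, Select, Idle, Coin, Refund}.
States satisfying AF EG (change ∨ item): {Dispense, Select, Idle, Coin, Refund}.

{Dispense, Select, Idle, Coin, Refund}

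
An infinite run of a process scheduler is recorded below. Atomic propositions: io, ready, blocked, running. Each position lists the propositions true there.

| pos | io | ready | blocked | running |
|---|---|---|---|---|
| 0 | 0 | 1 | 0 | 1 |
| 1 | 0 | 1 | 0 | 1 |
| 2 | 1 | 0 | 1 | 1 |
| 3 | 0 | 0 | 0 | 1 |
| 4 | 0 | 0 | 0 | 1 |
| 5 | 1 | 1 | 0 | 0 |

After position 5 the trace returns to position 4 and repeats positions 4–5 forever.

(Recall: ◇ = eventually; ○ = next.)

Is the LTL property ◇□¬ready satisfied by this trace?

□¬ready is false at every position 0..5, so it never becomes true and ◇□¬ready fails.

No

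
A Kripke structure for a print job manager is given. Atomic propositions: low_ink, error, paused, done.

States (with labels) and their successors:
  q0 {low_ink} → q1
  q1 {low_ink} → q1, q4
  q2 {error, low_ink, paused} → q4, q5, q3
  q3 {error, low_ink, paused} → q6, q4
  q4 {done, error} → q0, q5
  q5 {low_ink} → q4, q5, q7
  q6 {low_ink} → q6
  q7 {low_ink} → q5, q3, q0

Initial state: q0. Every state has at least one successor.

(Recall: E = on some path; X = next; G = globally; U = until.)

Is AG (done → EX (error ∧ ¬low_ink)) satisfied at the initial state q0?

States satisfying done → EX (error ∧ ¬low_ink): {q0, q1, q2, q3, q5, q6, q7}.
States satisfying AG (done → EX (error ∧ ¬low_ink)): {q6}.
q4 is reachable from q0 and violates done → EX (error ∧ ¬low_ink), so AG fails at q0.
q0 ∉ Sat(AG (done → EX (error ∧ ¬low_ink))).

Violated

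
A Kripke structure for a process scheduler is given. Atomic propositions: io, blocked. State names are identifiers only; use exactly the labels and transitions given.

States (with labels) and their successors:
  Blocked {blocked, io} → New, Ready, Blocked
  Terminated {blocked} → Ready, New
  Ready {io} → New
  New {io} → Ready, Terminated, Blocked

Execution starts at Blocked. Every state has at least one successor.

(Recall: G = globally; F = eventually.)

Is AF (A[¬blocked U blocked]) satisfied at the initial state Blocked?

Satisfied

States satisfying A[¬blocked U blocked]: {Blocked, Terminated}.
States satisfying AF (A[¬blocked U blocked]): {Blocked, Terminated}.
Blocked ∈ Sat(AF (A[¬blocked U blocked])).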